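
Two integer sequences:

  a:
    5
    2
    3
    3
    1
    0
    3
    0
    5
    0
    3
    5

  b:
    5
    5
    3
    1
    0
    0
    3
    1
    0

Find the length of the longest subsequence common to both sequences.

6

Pick 5 (a #1, b #2), 3 (a #4, b #3), 1 (a #5, b #4), 0 (a #6, b #6), 3 (a #7, b #7), 0 (a #10, b #9); all 6 values appear in both, in order, and the DP table's final entry dp[12][9] is also 6, so no common subsequence is longer.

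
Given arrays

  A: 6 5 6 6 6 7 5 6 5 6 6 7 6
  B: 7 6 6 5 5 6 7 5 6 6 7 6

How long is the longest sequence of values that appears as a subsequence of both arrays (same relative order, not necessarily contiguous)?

9

Match 6 [1,3], 5 [2,5], 6 [5,6], 7 [6,7], 5 [9,8], 6 [10,9], 6 [11,10], 7 [12,11], 6 [13,12] — 9 values in the same relative order in both. dp[13][12] = 9 confirms this is the maximum.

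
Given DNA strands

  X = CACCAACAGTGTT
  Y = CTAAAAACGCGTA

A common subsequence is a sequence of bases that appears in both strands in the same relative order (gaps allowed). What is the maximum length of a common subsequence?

One common subsequence of length 8: C at X[1]=Y[1], A at X[2]=Y[5], A at X[5]=Y[6], A at X[6]=Y[7], C at X[7]=Y[8], G at X[9]=Y[9], G at X[11]=Y[11], T at X[12]=Y[12]. The LCS DP gives dp[13][13] = 8, so this is optimal.

8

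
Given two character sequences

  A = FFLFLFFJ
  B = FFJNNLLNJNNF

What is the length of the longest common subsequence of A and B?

One common subsequence of length 5: F (A #1, B #1); then F (A #2, B #2); then L (A #3, B #6); then L (A #5, B #7); then F (A #7, B #12). dp[8][12] = 5 confirms this is the maximum.

5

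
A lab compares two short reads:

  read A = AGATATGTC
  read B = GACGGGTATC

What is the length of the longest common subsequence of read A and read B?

6

Let dp[i][j] be the LCS length of the first i bases of read A and the first j bases of read B. dp[i][j] = dp[i-1][j-1]+1 when the i-th and j-th bases match, else max(dp[i-1][j], dp[i][j-1]).
    ·  G  A  C  G  G  G  T  A  T  C
 ·  0  0  0  0  0  0  0  0  0  0  0
 A  0  0  1  1  1  1  1  1  1  1  1
 G  0  1  1  1  2  2  2  2  2  2  2
 A  0  1  2  2  2  2  2  2  3  3  3
 T  0  1  2  2  2  2  2  3  3  4  4
 A  0  1  2  2  2  2  2  3  4  4  4
 T  0  1  2  2  2  2  2  3  4  5  5
 G  0  1  2  2  3  3  3  3  4  5  5
 T  0  1  2  2  3  3  3  4  4  5  5
 C  0  1  2  3  3  3  3  4  4  5  6
dp[9][10] = 6. One LCS (by backtracking along matches): AGTATC.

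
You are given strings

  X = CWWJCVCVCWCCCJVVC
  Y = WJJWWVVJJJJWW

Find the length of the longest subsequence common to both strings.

5

One common subsequence of length 5: W at X[2]=Y[4], W at X[3]=Y[5], V at X[6]=Y[6], V at X[8]=Y[7], W at X[10]=Y[13]. dp[17][13] = 5 confirms this is the maximum.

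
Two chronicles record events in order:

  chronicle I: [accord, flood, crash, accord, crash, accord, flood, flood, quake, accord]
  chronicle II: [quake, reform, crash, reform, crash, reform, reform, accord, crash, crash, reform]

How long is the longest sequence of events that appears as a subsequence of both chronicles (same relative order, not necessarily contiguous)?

3

Match accord (chronicle I #1, chronicle II #8), then crash (chronicle I #3, chronicle II #9), then crash (chronicle I #5, chronicle II #10) — 3 events in the same relative order in both. dp[10][11] = 3 confirms this is the maximum.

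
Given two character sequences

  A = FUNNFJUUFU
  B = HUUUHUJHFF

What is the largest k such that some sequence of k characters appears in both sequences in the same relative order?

One common subsequence of length 4: U (A #2, B #3) → U (A #7, B #4) → U (A #8, B #6) → F (A #9, B #10). Since dp[10][10] = 4, nothing longer is possible.

4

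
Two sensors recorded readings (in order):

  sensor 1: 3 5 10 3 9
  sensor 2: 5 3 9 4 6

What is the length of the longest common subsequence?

One common subsequence of length 3: 5 (sensor 1 #2, sensor 2 #1) → 3 (sensor 1 #4, sensor 2 #2) → 9 (sensor 1 #5, sensor 2 #3). The LCS DP gives dp[5][5] = 3, so this is optimal.

3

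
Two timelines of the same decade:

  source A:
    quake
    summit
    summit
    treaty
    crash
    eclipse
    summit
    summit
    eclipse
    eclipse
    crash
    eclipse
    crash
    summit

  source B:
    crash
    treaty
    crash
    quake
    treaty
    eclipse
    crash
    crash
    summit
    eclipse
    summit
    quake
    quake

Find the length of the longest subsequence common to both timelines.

Taking quake at source A[1]=source B[4] → treaty at source A[4]=source B[5] → crash at source A[5]=source B[8] → summit at source A[8]=source B[9] → eclipse at source A[12]=source B[10] → summit at source A[14]=source B[11] gives a common subsequence of length 6. The LCS DP gives dp[14][13] = 6, so this is optimal.

6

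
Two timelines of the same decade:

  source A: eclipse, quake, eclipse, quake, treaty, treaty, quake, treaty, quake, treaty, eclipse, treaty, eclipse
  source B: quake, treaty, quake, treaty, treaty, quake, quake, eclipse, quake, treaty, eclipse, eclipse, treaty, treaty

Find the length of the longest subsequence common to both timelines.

One common subsequence of length 9: quake [2,1] → quake [4,3] → treaty [5,4] → treaty [6,5] → quake [7,7] → quake [9,9] → treaty [10,10] → eclipse [11,12] → treaty [12,14], and the DP table's final entry dp[13][14] is also 9, so no common subsequence is longer.

9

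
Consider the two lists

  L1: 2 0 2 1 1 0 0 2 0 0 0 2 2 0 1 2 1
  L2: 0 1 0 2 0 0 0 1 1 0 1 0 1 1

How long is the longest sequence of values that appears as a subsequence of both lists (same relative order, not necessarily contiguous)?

10

Match 0 at L1[2]=L2[1] → 1 at L1[5]=L2[2] → 0 at L1[6]=L2[3] → 0 at L1[7]=L2[5] → 0 at L1[9]=L2[6] → 0 at L1[10]=L2[7] → 0 at L1[11]=L2[10] → 0 at L1[14]=L2[12] → 1 at L1[15]=L2[13] → 1 at L1[17]=L2[14] — 10 values in the same relative order in both. dp[17][14] = 10 confirms this is the maximum.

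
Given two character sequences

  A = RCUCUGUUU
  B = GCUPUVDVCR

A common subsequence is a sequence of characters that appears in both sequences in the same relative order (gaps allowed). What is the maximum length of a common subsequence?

3

Match C [2,2], U [3,5], C [4,9] — 3 characters in the same relative order in both. dp[9][10] = 3 confirms this is the maximum.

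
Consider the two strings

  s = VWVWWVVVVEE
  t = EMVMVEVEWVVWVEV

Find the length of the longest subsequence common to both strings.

Pick V [1,5], then V [3,7], then W [5,9], then V [6,10], then V [7,11], then V [8,13], then V [9,15]; all 7 characters appear in both, in order. Since dp[11][15] = 7, nothing longer is possible.

7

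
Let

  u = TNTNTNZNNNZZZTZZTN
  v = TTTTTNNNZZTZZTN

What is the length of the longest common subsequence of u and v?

One common subsequence of length 13: T [1,3]; then T [3,4]; then T [5,5]; then N [8,6]; then N [9,7]; then N [10,8]; then Z [12,9]; then Z [13,10]; then T [14,11]; then Z [15,12]; then Z [16,13]; then T [17,14]; then N [18,15]. The LCS DP gives dp[18][15] = 13, so this is optimal.

13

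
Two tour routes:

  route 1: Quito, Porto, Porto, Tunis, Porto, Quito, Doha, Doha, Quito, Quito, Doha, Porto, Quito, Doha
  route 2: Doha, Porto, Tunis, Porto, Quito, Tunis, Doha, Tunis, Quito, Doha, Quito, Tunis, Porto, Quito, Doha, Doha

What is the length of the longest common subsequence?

Pick Porto at route 1[3]=route 2[2]; then Tunis at route 1[4]=route 2[3]; then Porto at route 1[5]=route 2[4]; then Quito at route 1[6]=route 2[5]; then Doha at route 1[7]=route 2[7]; then Doha at route 1[8]=route 2[10]; then Quito at route 1[9]=route 2[11]; then Quito at route 1[10]=route 2[14]; then Doha at route 1[11]=route 2[15]; then Doha at route 1[14]=route 2[16]; all 10 stops appear in both, in order, and the DP table's final entry dp[14][16] is also 10, so no common subsequence is longer.

10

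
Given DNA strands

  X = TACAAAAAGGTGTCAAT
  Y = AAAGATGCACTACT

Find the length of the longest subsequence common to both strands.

10

Match A (X #2, Y #1) → A (X #4, Y #2) → A (X #5, Y #3) → A (X #8, Y #5) → T (X #11, Y #6) → G (X #12, Y #7) → C (X #14, Y #8) → A (X #15, Y #9) → A (X #16, Y #12) → T (X #17, Y #14) — 10 bases in the same relative order in both. dp[17][14] = 10 confirms this is the maximum.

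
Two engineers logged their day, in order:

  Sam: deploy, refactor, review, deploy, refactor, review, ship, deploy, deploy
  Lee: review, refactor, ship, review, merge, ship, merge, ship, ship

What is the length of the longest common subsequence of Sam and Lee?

Pick review at Sam[3]=Lee[1] → refactor at Sam[5]=Lee[2] → review at Sam[6]=Lee[4] → ship at Sam[7]=Lee[9]; all 4 tasks appear in both, in order. Since dp[9][9] = 4, nothing longer is possible.

4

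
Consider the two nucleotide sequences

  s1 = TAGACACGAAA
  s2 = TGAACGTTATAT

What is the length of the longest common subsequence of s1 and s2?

Taking T [1,1], then G [3,2], then A [4,3], then A [6,4], then C [7,5], then G [8,6], then A [9,9], then A [10,11] gives a common subsequence of length 8. dp[11][12] = 8 confirms this is the maximum.

8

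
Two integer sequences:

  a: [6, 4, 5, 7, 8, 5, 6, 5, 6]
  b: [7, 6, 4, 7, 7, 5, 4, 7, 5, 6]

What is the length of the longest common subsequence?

6

Match 6 [1,2] → 4 [2,3] → 5 [3,6] → 7 [4,8] → 5 [8,9] → 6 [9,10] — 6 values in the same relative order in both. Since dp[9][10] = 6, nothing longer is possible.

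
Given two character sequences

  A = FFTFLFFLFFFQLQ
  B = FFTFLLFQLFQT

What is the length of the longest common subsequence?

10

Taking F [1,1], F [2,2], T [3,3], F [4,4], L [5,5], L [8,6], F [11,7], Q [12,8], L [13,9], Q [14,11] gives a common subsequence of length 10, and the DP table's final entry dp[14][12] is also 10, so no common subsequence is longer.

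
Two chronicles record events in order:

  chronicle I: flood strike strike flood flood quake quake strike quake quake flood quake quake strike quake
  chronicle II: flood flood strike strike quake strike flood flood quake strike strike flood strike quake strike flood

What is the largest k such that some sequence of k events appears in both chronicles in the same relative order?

Taking flood [1,2]; then strike [2,4]; then strike [3,6]; then flood [4,7]; then flood [5,8]; then quake [6,9]; then strike [8,11]; then flood [11,12]; then quake [13,14]; then strike [14,15] gives a common subsequence of length 10. Since dp[15][16] = 10, nothing longer is possible.

10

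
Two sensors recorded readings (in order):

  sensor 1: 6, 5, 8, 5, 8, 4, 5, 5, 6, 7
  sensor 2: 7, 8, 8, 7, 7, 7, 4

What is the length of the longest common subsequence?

3

Taking 8 [3,2], 8 [5,3], 4 [6,7] gives a common subsequence of length 3. Since dp[10][7] = 3, nothing longer is possible.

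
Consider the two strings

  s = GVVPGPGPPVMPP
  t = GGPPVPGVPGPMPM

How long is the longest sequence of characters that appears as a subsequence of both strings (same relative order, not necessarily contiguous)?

Taking G [1,2], V [3,5], P [4,6], G [5,7], P [6,9], G [7,10], P [8,11], P [9,13], M [11,14] gives a common subsequence of length 9. Since dp[13][14] = 9, nothing longer is possible.

9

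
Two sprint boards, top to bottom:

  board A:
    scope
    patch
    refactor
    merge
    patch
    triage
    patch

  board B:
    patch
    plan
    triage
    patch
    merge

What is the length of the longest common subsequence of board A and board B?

Match patch (board A #2, board B #1), triage (board A #6, board B #3), patch (board A #7, board B #4) — 3 tasks in the same relative order in both. dp[7][5] = 3 confirms this is the maximum.

3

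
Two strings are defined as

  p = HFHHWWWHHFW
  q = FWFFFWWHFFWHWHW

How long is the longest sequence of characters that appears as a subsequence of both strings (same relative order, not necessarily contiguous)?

7

Taking F at p[2]=q[5], W at p[5]=q[6], W at p[6]=q[7], W at p[7]=q[11], H at p[8]=q[12], H at p[9]=q[14], W at p[11]=q[15] gives a common subsequence of length 7. The LCS DP gives dp[11][15] = 7, so this is optimal.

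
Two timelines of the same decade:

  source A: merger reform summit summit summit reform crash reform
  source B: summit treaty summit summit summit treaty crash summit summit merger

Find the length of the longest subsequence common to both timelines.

4

Match summit at source A[3]=source B[3], then summit at source A[4]=source B[4], then summit at source A[5]=source B[5], then crash at source A[7]=source B[7] — 4 events in the same relative order in both. Since dp[8][10] = 4, nothing longer is possible.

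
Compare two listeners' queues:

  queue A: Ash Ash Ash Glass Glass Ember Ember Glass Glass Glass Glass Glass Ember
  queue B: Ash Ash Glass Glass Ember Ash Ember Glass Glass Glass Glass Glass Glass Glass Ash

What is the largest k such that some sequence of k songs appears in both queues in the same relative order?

11

Pick Ash (queue A #2, queue B #1); then Ash (queue A #3, queue B #2); then Glass (queue A #4, queue B #3); then Glass (queue A #5, queue B #4); then Ember (queue A #6, queue B #5); then Ember (queue A #7, queue B #7); then Glass (queue A #8, queue B #10); then Glass (queue A #9, queue B #11); then Glass (queue A #10, queue B #12); then Glass (queue A #11, queue B #13); then Glass (queue A #12, queue B #14); all 11 songs appear in both, in order. dp[13][15] = 11 confirms this is the maximum.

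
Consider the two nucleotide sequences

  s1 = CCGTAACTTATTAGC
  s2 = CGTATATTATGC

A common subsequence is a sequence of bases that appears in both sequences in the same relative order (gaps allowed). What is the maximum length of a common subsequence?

11

Taking C (s1 #2, s2 #1) → G (s1 #3, s2 #2) → T (s1 #4, s2 #3) → A (s1 #5, s2 #4) → A (s1 #6, s2 #6) → T (s1 #8, s2 #7) → T (s1 #9, s2 #8) → A (s1 #10, s2 #9) → T (s1 #12, s2 #10) → G (s1 #14, s2 #11) → C (s1 #15, s2 #12) gives a common subsequence of length 11. Since dp[15][12] = 11, nothing longer is possible.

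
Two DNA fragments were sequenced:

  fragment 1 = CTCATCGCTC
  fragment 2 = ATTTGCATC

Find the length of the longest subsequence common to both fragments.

Match T [2,3] → T [5,4] → G [7,5] → C [8,6] → T [9,8] → C [10,9] — 6 bases in the same relative order in both. Since dp[10][9] = 6, nothing longer is possible.

6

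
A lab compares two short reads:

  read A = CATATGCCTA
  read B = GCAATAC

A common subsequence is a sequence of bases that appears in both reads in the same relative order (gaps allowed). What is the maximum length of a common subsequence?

5

Let dp[i][j] be the LCS length of the first i bases of read A and the first j bases of read B. dp[i][j] = dp[i-1][j-1]+1 when the i-th and j-th bases match, else max(dp[i-1][j], dp[i][j-1]).
    ·  G  C  A  A  T  A  C
 ·  0  0  0  0  0  0  0  0
 C  0  0  1  1  1  1  1  1
 A  0  0  1  2  2  2  2  2
 T  0  0  1  2  2  3  3  3
 A  0  0  1  2  3  3  4  4
 T  0  0  1  2  3  4  4  4
 G  0  1  1  2  3  4  4  4
 C  0  1  2  2  3  4  4  5
 C  0  1  2  2  3  4  4  5
 T  0  1  2  2  3  4  4  5
 A  0  1  2  3  3  4  5  5
dp[10][7] = 5. One LCS (by backtracking along matches): CATAC.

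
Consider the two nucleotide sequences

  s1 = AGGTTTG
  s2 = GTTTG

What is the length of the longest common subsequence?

Match G at s1[3]=s2[1] → T at s1[4]=s2[2] → T at s1[5]=s2[3] → T at s1[6]=s2[4] → G at s1[7]=s2[5] — 5 bases in the same relative order in both. The LCS DP gives dp[7][5] = 5, so this is optimal.

5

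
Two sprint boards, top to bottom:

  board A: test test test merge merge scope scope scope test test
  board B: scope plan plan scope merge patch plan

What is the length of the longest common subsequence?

Taking scope at board A[6]=board B[1]; then scope at board A[7]=board B[4] gives a common subsequence of length 2, and the DP table's final entry dp[10][7] is also 2, so no common subsequence is longer.

2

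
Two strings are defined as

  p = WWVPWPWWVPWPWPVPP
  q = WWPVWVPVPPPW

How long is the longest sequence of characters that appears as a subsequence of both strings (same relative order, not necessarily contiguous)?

One common subsequence of length 9: W (p #1, q #1), W (p #2, q #2), V (p #3, q #4), W (p #5, q #5), P (p #6, q #7), V (p #9, q #8), P (p #10, q #10), P (p #12, q #11), W (p #13, q #12). dp[17][12] = 9 confirms this is the maximum.

9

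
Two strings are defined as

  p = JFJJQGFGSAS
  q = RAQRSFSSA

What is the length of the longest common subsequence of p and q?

4

Let dp[i][j] be the LCS length of the first i characters of p and the first j characters of q. dp[i][j] = dp[i-1][j-1]+1 when the i-th and j-th characters match, else max(dp[i-1][j], dp[i][j-1]).
    ·  R  A  Q  R  S  F  S  S  A
 ·  0  0  0  0  0  0  0  0  0  0
 J  0  0  0  0  0  0  0  0  0  0
 F  0  0  0  0  0  0  1  1  1  1
 J  0  0  0  0  0  0  1  1  1  1
 J  0  0  0  0  0  0  1  1  1  1
 Q  0  0  0  1  1  1  1  1  1  1
 G  0  0  0  1  1  1  1  1  1  1
 F  0  0  0  1  1  1  2  2  2  2
 G  0  0  0  1  1  1  2  2  2  2
 S  0  0  0  1  1  2  2  3  3  3
 A  0  0  1  1  1  2  2  3  3  4
 S  0  0  1  1  1  2  2  3  4  4
dp[11][9] = 4. One LCS (by backtracking along matches): QFSA.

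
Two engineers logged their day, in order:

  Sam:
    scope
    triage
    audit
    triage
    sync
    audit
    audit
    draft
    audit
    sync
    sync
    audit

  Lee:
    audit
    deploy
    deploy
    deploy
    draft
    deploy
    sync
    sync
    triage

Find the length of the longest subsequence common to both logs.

Taking audit at Sam[3]=Lee[1]; then draft at Sam[8]=Lee[5]; then sync at Sam[10]=Lee[7]; then sync at Sam[11]=Lee[8] gives a common subsequence of length 4. Since dp[12][9] = 4, nothing longer is possible.

4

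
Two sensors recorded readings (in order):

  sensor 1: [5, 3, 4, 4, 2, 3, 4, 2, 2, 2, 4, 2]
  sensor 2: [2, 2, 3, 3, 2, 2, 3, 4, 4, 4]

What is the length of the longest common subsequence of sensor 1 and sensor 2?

Let dp[i][j] be the LCS length of the first i values of sensor 1 and the first j values of sensor 2. dp[i][j] = dp[i-1][j-1]+1 when the i-th and j-th values match, else max(dp[i-1][j], dp[i][j-1]).
    ·  2  2  3  3  2  2  3  4  4  4
 ·  0  0  0  0  0  0  0  0  0  0  0
 5  0  0  0  0  0  0  0  0  0  0  0
 3  0  0  0  1  1  1  1  1  1  1  1
 4  0  0  0  1  1  1  1  1  2  2  2
 4  0  0  0  1  1  1  1  1  2  3  3
 2  0  1  1  1  1  2  2  2  2  3  3
 3  0  1  1  2  2  2  2  3  3  3  3
 4  0  1  1  2  2  2  2  3  4  4  4
 2  0  1  2  2  2  3  3  3  4  4  4
 2  0  1  2  2  2  3  4  4  4  4  4
 2  0  1  2  2  2  3  4  4  4  4  4
 4  0  1  2  2  2  3  4  4  5  5  5
 2  0  1  2  2  2  3  4  4  5  5  5
dp[12][10] = 5. One LCS (by backtracking along matches): 3, 2, 3, 4, 4.

5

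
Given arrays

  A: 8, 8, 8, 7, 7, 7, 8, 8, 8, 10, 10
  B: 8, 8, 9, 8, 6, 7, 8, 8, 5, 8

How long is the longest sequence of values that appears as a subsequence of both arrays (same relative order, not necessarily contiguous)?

7

Let dp[i][j] be the LCS length of the first i values of A and the first j values of B. dp[i][j] = dp[i-1][j-1]+1 when the i-th and j-th values match, else max(dp[i-1][j], dp[i][j-1]).
    ·  8  8  9  8  6  7  8  8  5  8
 ·  0  0  0  0  0  0  0  0  0  0  0
 8  0  1  1  1  1  1  1  1  1  1  1
 8  0  1  2  2  2  2  2  2  2  2  2
 8  0  1  2  2  3  3  3  3  3  3  3
 7  0  1  2  2  3  3  4  4  4  4  4
 7  0  1  2  2  3  3  4  4  4  4  4
 7  0  1  2  2  3  3  4  4  4  4  4
 8  0  1  2  2  3  3  4  5  5  5  5
 8  0  1  2  2  3  3  4  5  6  6  6
 8  0  1  2  2  3  3  4  5  6  6  7
10  0  1  2  2  3  3  4  5  6  6  7
10  0  1  2  2  3  3  4  5  6  6  7
dp[11][10] = 7. One LCS (by backtracking along matches): 8, 8, 8, 7, 8, 8, 8.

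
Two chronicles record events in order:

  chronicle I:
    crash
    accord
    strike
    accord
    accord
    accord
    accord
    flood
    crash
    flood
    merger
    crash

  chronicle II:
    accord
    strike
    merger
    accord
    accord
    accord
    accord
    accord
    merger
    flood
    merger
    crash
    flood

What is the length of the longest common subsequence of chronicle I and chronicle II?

9

Pick accord [2,1], then strike [3,2], then accord [4,5], then accord [5,6], then accord [6,7], then accord [7,8], then flood [8,10], then crash [9,12], then flood [10,13]; all 9 events appear in both, in order. Since dp[12][13] = 9, nothing longer is possible.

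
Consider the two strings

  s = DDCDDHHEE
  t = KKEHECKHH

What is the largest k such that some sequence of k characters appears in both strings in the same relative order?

3

Pick C at s[3]=t[6], then H at s[6]=t[8], then H at s[7]=t[9]; all 3 characters appear in both, in order. The LCS DP gives dp[9][9] = 3, so this is optimal.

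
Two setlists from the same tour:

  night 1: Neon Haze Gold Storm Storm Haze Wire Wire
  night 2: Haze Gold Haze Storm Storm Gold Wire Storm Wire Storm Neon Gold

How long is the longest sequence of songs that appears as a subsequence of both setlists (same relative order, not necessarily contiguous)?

Taking Haze [2,1], then Gold [3,2], then Storm [4,4], then Storm [5,5], then Wire [7,7], then Wire [8,9] gives a common subsequence of length 6. The LCS DP gives dp[8][12] = 6, so this is optimal.

6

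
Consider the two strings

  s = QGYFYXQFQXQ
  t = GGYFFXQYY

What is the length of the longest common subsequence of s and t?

6

Let dp[i][j] be the LCS length of the first i characters of s and the first j characters of t. dp[i][j] = dp[i-1][j-1]+1 when the i-th and j-th characters match, else max(dp[i-1][j], dp[i][j-1]).
    ·  G  G  Y  F  F  X  Q  Y  Y
 ·  0  0  0  0  0  0  0  0  0  0
 Q  0  0  0  0  0  0  0  1  1  1
 G  0  1  1  1  1  1  1  1  1  1
 Y  0  1  1  2  2  2  2  2  2  2
 F  0  1  1  2  3  3  3  3  3  3
 Y  0  1  1  2  3  3  3  3  4  4
 X  0  1  1  2  3  3  4  4  4  4
 Q  0  1  1  2  3  3  4  5  5  5
 F  0  1  1  2  3  4  4  5  5  5
 Q  0  1  1  2  3  4  4  5  5  5
 X  0  1  1  2  3  4  5  5  5  5
 Q  0  1  1  2  3  4  5  6  6  6
dp[11][9] = 6. One LCS (by backtracking along matches): GYFFXQ.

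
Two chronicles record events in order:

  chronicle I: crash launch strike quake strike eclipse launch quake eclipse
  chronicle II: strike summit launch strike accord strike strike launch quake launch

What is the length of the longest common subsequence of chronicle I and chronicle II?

5

Taking launch at chronicle I[2]=chronicle II[3], strike at chronicle I[3]=chronicle II[6], strike at chronicle I[5]=chronicle II[7], launch at chronicle I[7]=chronicle II[8], quake at chronicle I[8]=chronicle II[9] gives a common subsequence of length 5. Since dp[9][10] = 5, nothing longer is possible.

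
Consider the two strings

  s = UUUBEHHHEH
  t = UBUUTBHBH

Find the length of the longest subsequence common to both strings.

Let dp[i][j] be the LCS length of the first i characters of s and the first j characters of t. dp[i][j] = dp[i-1][j-1]+1 when the i-th and j-th characters match, else max(dp[i-1][j], dp[i][j-1]).
    ·  U  B  U  U  T  B  H  B  H
 ·  0  0  0  0  0  0  0  0  0  0
 U  0  1  1  1  1  1  1  1  1  1
 U  0  1  1  2  2  2  2  2  2  2
 U  0  1  1  2  3  3  3  3  3  3
 B  0  1  2  2  3  3  4  4  4  4
 E  0  1  2  2  3  3  4  4  4  4
 H  0  1  2  2  3  3  4  5  5  5
 H  0  1  2  2  3  3  4  5  5  6
 H  0  1  2  2  3  3  4  5  5  6
 E  0  1  2  2  3  3  4  5  5  6
 H  0  1  2  2  3  3  4  5  5  6
dp[10][9] = 6. One LCS (by backtracking along matches): UUUBHH.

6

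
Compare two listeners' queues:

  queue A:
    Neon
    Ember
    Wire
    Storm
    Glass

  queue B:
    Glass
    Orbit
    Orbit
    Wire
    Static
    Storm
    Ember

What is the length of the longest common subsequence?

2

Pick Wire (queue A #3, queue B #4) → Storm (queue A #4, queue B #6); all 2 songs appear in both, in order. Since dp[5][7] = 2, nothing longer is possible.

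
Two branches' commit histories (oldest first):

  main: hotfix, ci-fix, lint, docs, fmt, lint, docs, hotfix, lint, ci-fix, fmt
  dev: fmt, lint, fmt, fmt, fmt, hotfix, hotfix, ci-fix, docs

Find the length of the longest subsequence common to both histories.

Pick lint (main #3, dev #2), then fmt (main #5, dev #5), then hotfix (main #8, dev #7), then ci-fix (main #10, dev #8); all 4 commits appear in both, in order. The LCS DP gives dp[11][9] = 4, so this is optimal.

4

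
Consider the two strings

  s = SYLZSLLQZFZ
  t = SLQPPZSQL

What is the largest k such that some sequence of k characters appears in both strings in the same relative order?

5

Pick S [1,1]; then L [3,2]; then Z [4,6]; then S [5,7]; then L [7,9]; all 5 characters appear in both, in order. Since dp[11][9] = 5, nothing longer is possible.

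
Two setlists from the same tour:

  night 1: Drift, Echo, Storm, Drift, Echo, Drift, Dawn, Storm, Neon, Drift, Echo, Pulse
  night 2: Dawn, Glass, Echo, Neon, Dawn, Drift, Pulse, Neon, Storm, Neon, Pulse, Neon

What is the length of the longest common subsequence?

Match Echo [2,3] → Drift [4,6] → Storm [8,9] → Neon [9,10] → Pulse [12,11] — 5 songs in the same relative order in both. The LCS DP gives dp[12][12] = 5, so this is optimal.

5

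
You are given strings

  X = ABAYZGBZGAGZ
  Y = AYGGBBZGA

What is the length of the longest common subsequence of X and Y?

7

One common subsequence of length 7: A [3,1]; then Y [4,2]; then G [6,4]; then B [7,6]; then Z [8,7]; then G [9,8]; then A [10,9]. dp[12][9] = 7 confirms this is the maximum.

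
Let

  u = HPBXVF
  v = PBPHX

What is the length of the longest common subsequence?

Match P [2,1], B [3,2], X [4,5] — 3 characters in the same relative order in both, and the DP table's final entry dp[6][5] is also 3, so no common subsequence is longer.

3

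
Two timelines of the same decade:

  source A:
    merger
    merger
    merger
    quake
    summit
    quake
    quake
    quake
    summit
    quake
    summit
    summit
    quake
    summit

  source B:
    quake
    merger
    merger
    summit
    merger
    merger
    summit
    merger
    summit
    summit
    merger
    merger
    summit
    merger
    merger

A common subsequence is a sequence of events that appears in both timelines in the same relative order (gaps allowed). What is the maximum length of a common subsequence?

One common subsequence of length 7: merger at source A[1]=source B[3]; then merger at source A[2]=source B[5]; then merger at source A[3]=source B[6]; then summit at source A[5]=source B[7]; then summit at source A[9]=source B[9]; then summit at source A[11]=source B[10]; then summit at source A[12]=source B[13]. Since dp[14][15] = 7, nothing longer is possible.

7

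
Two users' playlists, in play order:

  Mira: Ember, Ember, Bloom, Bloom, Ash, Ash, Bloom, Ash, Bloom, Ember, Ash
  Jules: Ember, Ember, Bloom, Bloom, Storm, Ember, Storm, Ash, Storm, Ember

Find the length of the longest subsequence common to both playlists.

6

Match Ember (Mira #1, Jules #1); then Ember (Mira #2, Jules #2); then Bloom (Mira #3, Jules #3); then Bloom (Mira #4, Jules #4); then Ash (Mira #5, Jules #8); then Ember (Mira #10, Jules #10) — 6 songs in the same relative order in both, and the DP table's final entry dp[11][10] is also 6, so no common subsequence is longer.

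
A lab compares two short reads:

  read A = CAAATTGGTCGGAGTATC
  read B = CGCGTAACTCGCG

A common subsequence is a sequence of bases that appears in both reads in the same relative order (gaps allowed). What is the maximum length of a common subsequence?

One common subsequence of length 8: C (read A #1, read B #1), G (read A #7, read B #2), G (read A #8, read B #4), T (read A #9, read B #5), A (read A #13, read B #6), A (read A #16, read B #7), T (read A #17, read B #9), C (read A #18, read B #12), and the DP table's final entry dp[18][13] is also 8, so no common subsequence is longer.

8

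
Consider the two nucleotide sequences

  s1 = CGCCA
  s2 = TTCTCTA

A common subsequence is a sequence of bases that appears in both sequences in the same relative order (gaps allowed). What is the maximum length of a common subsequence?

Taking C [1,3], C [3,5], A [5,7] gives a common subsequence of length 3. Since dp[5][7] = 3, nothing longer is possible.

3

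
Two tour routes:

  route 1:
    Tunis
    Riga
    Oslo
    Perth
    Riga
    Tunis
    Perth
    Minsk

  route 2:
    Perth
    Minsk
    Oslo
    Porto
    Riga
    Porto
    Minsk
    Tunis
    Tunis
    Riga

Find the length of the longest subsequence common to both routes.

Match Oslo (route 1 #3, route 2 #3), then Riga (route 1 #5, route 2 #5), then Tunis (route 1 #6, route 2 #9) — 3 stops in the same relative order in both, and the DP table's final entry dp[8][10] is also 3, so no common subsequence is longer.

3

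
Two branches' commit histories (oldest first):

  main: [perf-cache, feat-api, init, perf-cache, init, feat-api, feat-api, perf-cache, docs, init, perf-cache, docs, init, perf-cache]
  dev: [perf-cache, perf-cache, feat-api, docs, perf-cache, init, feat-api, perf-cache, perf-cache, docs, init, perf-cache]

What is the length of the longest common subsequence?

10

Taking perf-cache (main #1, dev #2), then feat-api (main #2, dev #3), then perf-cache (main #4, dev #5), then init (main #5, dev #6), then feat-api (main #7, dev #7), then perf-cache (main #8, dev #8), then perf-cache (main #11, dev #9), then docs (main #12, dev #10), then init (main #13, dev #11), then perf-cache (main #14, dev #12) gives a common subsequence of length 10. Since dp[14][12] = 10, nothing longer is possible.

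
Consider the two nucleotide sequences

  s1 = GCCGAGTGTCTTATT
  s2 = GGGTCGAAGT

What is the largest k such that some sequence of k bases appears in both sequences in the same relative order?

7

One common subsequence of length 7: G (s1 #1, s2 #1), then G (s1 #4, s2 #2), then G (s1 #6, s2 #3), then T (s1 #7, s2 #4), then G (s1 #8, s2 #6), then A (s1 #13, s2 #8), then T (s1 #15, s2 #10), and the DP table's final entry dp[15][10] is also 7, so no common subsequence is longer.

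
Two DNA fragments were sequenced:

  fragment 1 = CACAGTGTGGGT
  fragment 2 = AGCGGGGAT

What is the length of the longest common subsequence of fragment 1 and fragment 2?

Let dp[i][j] be the LCS length of the first i bases of fragment 1 and the first j bases of fragment 2. dp[i][j] = dp[i-1][j-1]+1 when the i-th and j-th bases match, else max(dp[i-1][j], dp[i][j-1]).
    ·  A  G  C  G  G  G  G  A  T
 ·  0  0  0  0  0  0  0  0  0  0
 C  0  0  0  1  1  1  1  1  1  1
 A  0  1  1  1  1  1  1  1  2  2
 C  0  1  1  2  2  2  2  2  2  2
 A  0  1  1  2  2  2  2  2  3  3
 G  0  1  2  2  3  3  3  3  3  3
 T  0  1  2  2  3  3  3  3  3  4
 G  0  1  2  2  3  4  4  4  4  4
 T  0  1  2  2  3  4  4  4  4  5
 G  0  1  2  2  3  4  5  5  5  5
 G  0  1  2  2  3  4  5  6  6  6
 G  0  1  2  2  3  4  5  6  6  6
 T  0  1  2  2  3  4  5  6  6  7
dp[12][9] = 7. One LCS (by backtracking along matches): ACGGGGT.

7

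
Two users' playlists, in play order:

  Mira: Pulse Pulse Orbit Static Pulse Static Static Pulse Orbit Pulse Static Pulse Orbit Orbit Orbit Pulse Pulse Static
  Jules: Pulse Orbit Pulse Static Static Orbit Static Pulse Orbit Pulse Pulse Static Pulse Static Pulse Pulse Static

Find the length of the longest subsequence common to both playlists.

13

Taking Pulse (Mira #1, Jules #1) → Pulse (Mira #2, Jules #3) → Static (Mira #4, Jules #4) → Static (Mira #6, Jules #5) → Static (Mira #7, Jules #7) → Pulse (Mira #8, Jules #8) → Orbit (Mira #9, Jules #9) → Pulse (Mira #10, Jules #11) → Static (Mira #11, Jules #12) → Pulse (Mira #12, Jules #13) → Pulse (Mira #16, Jules #15) → Pulse (Mira #17, Jules #16) → Static (Mira #18, Jules #17) gives a common subsequence of length 13, and the DP table's final entry dp[18][17] is also 13, so no common subsequence is longer.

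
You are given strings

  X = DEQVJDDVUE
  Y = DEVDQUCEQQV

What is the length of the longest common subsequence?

6

Taking D at X[1]=Y[1]; then E at X[2]=Y[2]; then V at X[4]=Y[3]; then D at X[6]=Y[4]; then U at X[9]=Y[6]; then E at X[10]=Y[8] gives a common subsequence of length 6. dp[10][11] = 6 confirms this is the maximum.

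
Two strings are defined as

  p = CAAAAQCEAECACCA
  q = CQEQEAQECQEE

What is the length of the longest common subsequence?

Pick C at p[1]=q[1]; then A at p[5]=q[6]; then Q at p[6]=q[7]; then C at p[7]=q[9]; then E at p[8]=q[11]; then E at p[10]=q[12]; all 6 characters appear in both, in order, and the DP table's final entry dp[15][12] is also 6, so no common subsequence is longer.

6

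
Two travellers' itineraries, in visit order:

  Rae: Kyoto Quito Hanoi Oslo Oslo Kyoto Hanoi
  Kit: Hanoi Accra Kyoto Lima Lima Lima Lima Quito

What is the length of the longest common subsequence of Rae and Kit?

2

Pick Kyoto at Rae[1]=Kit[3], Quito at Rae[2]=Kit[8]; all 2 stops appear in both, in order. Since dp[7][8] = 2, nothing longer is possible.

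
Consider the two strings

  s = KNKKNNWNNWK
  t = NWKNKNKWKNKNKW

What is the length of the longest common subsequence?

8

Taking K [1,3], then N [2,4], then K [3,5], then K [4,7], then W [7,8], then N [8,10], then N [9,12], then W [10,14] gives a common subsequence of length 8. The LCS DP gives dp[11][14] = 8, so this is optimal.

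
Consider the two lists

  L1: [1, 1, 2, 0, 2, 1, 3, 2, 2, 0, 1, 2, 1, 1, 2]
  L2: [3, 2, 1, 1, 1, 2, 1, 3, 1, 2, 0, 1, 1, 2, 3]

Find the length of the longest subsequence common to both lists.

10

Pick 1 at L1[1]=L2[4]; then 1 at L1[2]=L2[5]; then 2 at L1[5]=L2[6]; then 1 at L1[6]=L2[7]; then 3 at L1[7]=L2[8]; then 2 at L1[9]=L2[10]; then 0 at L1[10]=L2[11]; then 1 at L1[13]=L2[12]; then 1 at L1[14]=L2[13]; then 2 at L1[15]=L2[14]; all 10 values appear in both, in order. dp[15][15] = 10 confirms this is the maximum.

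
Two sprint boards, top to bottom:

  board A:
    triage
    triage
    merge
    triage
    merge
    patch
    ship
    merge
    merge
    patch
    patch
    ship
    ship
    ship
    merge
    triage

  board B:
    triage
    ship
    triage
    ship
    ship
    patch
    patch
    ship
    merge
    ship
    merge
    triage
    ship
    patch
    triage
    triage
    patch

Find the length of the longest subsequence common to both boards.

9

Pick triage [1,1], then triage [2,3], then ship [7,5], then patch [10,6], then patch [11,7], then ship [12,8], then ship [13,10], then ship [14,13], then triage [16,16]; all 9 tasks appear in both, in order. dp[16][17] = 9 confirms this is the maximum.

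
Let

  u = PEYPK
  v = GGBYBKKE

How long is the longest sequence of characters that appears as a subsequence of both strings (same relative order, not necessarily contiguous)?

Let dp[i][j] be the LCS length of the first i characters of u and the first j characters of v. dp[i][j] = dp[i-1][j-1]+1 when the i-th and j-th characters match, else max(dp[i-1][j], dp[i][j-1]).
    ·  G  G  B  Y  B  K  K  E
 ·  0  0  0  0  0  0  0  0  0
 P  0  0  0  0  0  0  0  0  0
 E  0  0  0  0  0  0  0  0  1
 Y  0  0  0  0  1  1  1  1  1
 P  0  0  0  0  1  1  1  1  1
 K  0  0  0  0  1  1  2  2  2
dp[5][8] = 2. One LCS (by backtracking along matches): YK.

2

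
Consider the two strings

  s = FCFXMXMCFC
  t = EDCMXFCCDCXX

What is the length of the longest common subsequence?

Let dp[i][j] be the LCS length of the first i characters of s and the first j characters of t. dp[i][j] = dp[i-1][j-1]+1 when the i-th and j-th characters match, else max(dp[i-1][j], dp[i][j-1]).
    ·  E  D  C  M  X  F  C  C  D  C  X  X
 ·  0  0  0  0  0  0  0  0  0  0  0  0  0
 F  0  0  0  0  0  0  1  1  1  1  1  1  1
 C  0  0  0  1  1  1  1  2  2  2  2  2  2
 F  0  0  0  1  1  1  2  2  2  2  2  2  2
 X  0  0  0  1  1  2  2  2  2  2  2  3  3
 M  0  0  0  1  2  2  2  2  2  2  2  3  3
 X  0  0  0  1  2  3  3  3  3  3  3  3  4
 M  0  0  0  1  2  3  3  3  3  3  3  3  4
 C  0  0  0  1  2  3  3  4  4  4  4  4  4
 F  0  0  0  1  2  3  4  4  4  4  4  4  4
 C  0  0  0  1  2  3  4  5  5  5  5  5  5
dp[10][12] = 5. One LCS (by backtracking along matches): CMXCC.

5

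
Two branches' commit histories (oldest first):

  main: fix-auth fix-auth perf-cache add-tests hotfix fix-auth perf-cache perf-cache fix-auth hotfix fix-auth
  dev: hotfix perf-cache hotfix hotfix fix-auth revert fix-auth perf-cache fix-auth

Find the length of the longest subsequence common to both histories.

5

Taking perf-cache at main[3]=dev[2], hotfix at main[5]=dev[4], fix-auth at main[6]=dev[7], perf-cache at main[8]=dev[8], fix-auth at main[11]=dev[9] gives a common subsequence of length 5. dp[11][9] = 5 confirms this is the maximum.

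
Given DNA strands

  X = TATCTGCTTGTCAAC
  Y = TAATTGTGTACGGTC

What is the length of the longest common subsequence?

10

Taking T at X[1]=Y[1], then A at X[2]=Y[3], then T at X[3]=Y[4], then T at X[5]=Y[5], then G at X[6]=Y[6], then T at X[8]=Y[7], then T at X[9]=Y[9], then G at X[10]=Y[13], then T at X[11]=Y[14], then C at X[15]=Y[15] gives a common subsequence of length 10, and the DP table's final entry dp[15][15] is also 10, so no common subsequence is longer.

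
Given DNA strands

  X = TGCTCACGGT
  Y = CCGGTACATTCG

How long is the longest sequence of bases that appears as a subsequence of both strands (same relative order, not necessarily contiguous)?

Taking G at X[2]=Y[4], then T at X[4]=Y[5], then C at X[5]=Y[7], then A at X[6]=Y[8], then C at X[7]=Y[11], then G at X[9]=Y[12] gives a common subsequence of length 6. Since dp[10][12] = 6, nothing longer is possible.

6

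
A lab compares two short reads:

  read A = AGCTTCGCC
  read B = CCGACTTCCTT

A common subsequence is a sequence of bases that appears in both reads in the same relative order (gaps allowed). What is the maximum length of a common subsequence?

Let dp[i][j] be the LCS length of the first i bases of read A and the first j bases of read B. dp[i][j] = dp[i-1][j-1]+1 when the i-th and j-th bases match, else max(dp[i-1][j], dp[i][j-1]).
    ·  C  C  G  A  C  T  T  C  C  T  T
 ·  0  0  0  0  0  0  0  0  0  0  0  0
 A  0  0  0  0  1  1  1  1  1  1  1  1
 G  0  0  0  1  1  1  1  1  1  1  1  1
 C  0  1  1  1  1  2  2  2  2  2  2  2
 T  0  1  1  1  1  2  3  3  3  3  3  3
 T  0  1  1  1  1  2  3  4  4  4  4  4
 C  0  1  2  2  2  2  3  4  5  5  5  5
 G  0  1  2  3  3  3  3  4  5  5  5  5
 C  0  1  2  3  3  4  4  4  5  6  6  6
 C  0  1  2  3  3  4  4  4  5  6  6  6
dp[9][11] = 6. One LCS (by backtracking along matches): ACTTCC.

6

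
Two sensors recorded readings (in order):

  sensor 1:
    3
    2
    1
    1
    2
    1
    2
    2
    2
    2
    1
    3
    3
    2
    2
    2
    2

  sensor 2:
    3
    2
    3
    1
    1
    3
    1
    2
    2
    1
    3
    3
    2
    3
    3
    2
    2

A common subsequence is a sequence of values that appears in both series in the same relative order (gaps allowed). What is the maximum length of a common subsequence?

13

Pick 3 (sensor 1 #1, sensor 2 #1); then 2 (sensor 1 #2, sensor 2 #2); then 1 (sensor 1 #3, sensor 2 #4); then 1 (sensor 1 #4, sensor 2 #5); then 1 (sensor 1 #6, sensor 2 #7); then 2 (sensor 1 #9, sensor 2 #8); then 2 (sensor 1 #10, sensor 2 #9); then 1 (sensor 1 #11, sensor 2 #10); then 3 (sensor 1 #12, sensor 2 #11); then 3 (sensor 1 #13, sensor 2 #12); then 2 (sensor 1 #14, sensor 2 #13); then 2 (sensor 1 #16, sensor 2 #16); then 2 (sensor 1 #17, sensor 2 #17); all 13 values appear in both, in order, and the DP table's final entry dp[17][17] is also 13, so no common subsequence is longer.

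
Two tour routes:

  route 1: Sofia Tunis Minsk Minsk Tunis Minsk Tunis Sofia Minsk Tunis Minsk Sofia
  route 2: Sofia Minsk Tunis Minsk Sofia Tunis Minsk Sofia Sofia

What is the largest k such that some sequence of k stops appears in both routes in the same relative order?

Pick Sofia at route 1[1]=route 2[1], Minsk at route 1[4]=route 2[2], Tunis at route 1[5]=route 2[3], Minsk at route 1[6]=route 2[4], Sofia at route 1[8]=route 2[5], Tunis at route 1[10]=route 2[6], Minsk at route 1[11]=route 2[7], Sofia at route 1[12]=route 2[9]; all 8 stops appear in both, in order. dp[12][9] = 8 confirms this is the maximum.

8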